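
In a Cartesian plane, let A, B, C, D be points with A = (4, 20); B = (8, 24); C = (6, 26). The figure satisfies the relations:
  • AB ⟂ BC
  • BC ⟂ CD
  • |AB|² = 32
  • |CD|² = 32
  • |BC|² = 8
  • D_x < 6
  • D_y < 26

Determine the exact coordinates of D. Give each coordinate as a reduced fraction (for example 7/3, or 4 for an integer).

D = (2, 22)

1. D_x = 2  [[BC ⟂ CD ⇒ -2x+2y-40=0] ∩ [|D−(6, 26)|²=32]]
2. D_y = 22  [[BC ⟂ CD ⇒ -2x+2y-40=0] ∩ [|D−(6, 26)|²=32]]
   so D = (2, 22)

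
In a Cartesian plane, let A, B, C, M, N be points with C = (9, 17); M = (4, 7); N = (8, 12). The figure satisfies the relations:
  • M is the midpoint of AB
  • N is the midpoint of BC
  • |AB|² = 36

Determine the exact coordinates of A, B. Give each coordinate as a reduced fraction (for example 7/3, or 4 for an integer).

1. B_x = 7  [B = 2·N−C = 2·(8, 12)−(9, 17)]
2. B_y = 7  [B = 2·N−C = 2·(8, 12)−(9, 17)]
   so B = (7, 7)
3. A_x = 1  [A = 2·M−B = 2·(4, 7)−(7, 7)]
4. A_y = 7  [A = 2·M−B = 2·(4, 7)−(7, 7)]
   so A = (1, 7)

A = (1, 7)
B = (7, 7)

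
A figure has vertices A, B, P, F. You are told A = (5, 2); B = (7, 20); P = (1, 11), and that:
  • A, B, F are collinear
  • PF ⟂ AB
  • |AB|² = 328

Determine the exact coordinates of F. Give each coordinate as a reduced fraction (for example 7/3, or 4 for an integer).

F = (487/82, 857/82)

1. F_x = 487/82  [[A, B, F are collinear ⇒ -18x+2y+86=0] ∩ [PF ⟂ AB ⇒ 2x+18y-200=0]]
2. F_y = 857/82  [[A, B, F are collinear ⇒ -18x+2y+86=0] ∩ [PF ⟂ AB ⇒ 2x+18y-200=0]]
   so F = (487/82, 857/82)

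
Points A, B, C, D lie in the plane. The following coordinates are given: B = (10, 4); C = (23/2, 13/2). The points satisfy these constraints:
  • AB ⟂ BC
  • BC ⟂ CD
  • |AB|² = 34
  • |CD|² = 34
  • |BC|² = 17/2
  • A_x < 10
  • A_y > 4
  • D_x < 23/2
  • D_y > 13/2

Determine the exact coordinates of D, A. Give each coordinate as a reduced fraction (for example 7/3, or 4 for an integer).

1. D_x = 13/2  [[BC ⟂ CD ⇒ 3/2x+5/2y-67/2=0] ∩ [|D−(23/2, 13/2)|²=34]]
2. D_y = 19/2  [[BC ⟂ CD ⇒ 3/2x+5/2y-67/2=0] ∩ [|D−(23/2, 13/2)|²=34]]
   so D = (13/2, 19/2)
3. A_x = 5  [[AB ⟂ BC ⇒ -3/2x-5/2y+25=0] ∩ [|A−(10, 4)|²=34]]
4. A_y = 7  [[AB ⟂ BC ⇒ -3/2x-5/2y+25=0] ∩ [|A−(10, 4)|²=34]]
   so A = (5, 7)

D = (13/2, 19/2)
A = (5, 7)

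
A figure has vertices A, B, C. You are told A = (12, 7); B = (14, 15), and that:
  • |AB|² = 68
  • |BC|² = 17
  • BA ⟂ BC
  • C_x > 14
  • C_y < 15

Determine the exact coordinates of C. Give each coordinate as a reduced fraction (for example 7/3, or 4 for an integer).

1. C_x = 18  [[BA ⟂ BC ⇒ -2x-8y+148=0] ∩ [|C−(14, 15)|²=17]]
2. C_y = 14  [[BA ⟂ BC ⇒ -2x-8y+148=0] ∩ [|C−(14, 15)|²=17]]
   so C = (18, 14)

C = (18, 14)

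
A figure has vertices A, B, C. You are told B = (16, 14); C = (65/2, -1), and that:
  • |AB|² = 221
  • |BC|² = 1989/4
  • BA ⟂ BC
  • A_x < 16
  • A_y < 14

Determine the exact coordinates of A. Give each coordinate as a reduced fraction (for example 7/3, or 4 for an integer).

1. A_x = 6  [[BA ⟂ BC ⇒ 33/2x-15y-54=0] ∩ [|A−(16, 14)|²=221]]
2. A_y = 3  [[BA ⟂ BC ⇒ 33/2x-15y-54=0] ∩ [|A−(16, 14)|²=221]]
   so A = (6, 3)

A = (6, 3)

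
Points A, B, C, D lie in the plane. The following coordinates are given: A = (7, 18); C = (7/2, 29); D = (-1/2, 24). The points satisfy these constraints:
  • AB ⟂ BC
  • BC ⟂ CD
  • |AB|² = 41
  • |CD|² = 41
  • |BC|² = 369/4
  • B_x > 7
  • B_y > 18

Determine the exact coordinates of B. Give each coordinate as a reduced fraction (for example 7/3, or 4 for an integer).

B = (11, 23)

1. B_x = 11  [[BC ⟂ CD ⇒ 4x+5y-159=0] ∩ [|B−(7, 18)|²=41]]
2. B_y = 23  [[BC ⟂ CD ⇒ 4x+5y-159=0] ∩ [|B−(7, 18)|²=41]]
   so B = (11, 23)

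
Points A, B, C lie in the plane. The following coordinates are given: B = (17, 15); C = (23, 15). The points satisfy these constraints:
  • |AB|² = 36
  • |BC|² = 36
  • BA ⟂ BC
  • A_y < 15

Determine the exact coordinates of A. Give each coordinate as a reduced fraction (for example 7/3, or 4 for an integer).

1. A_x = 17  [[BA ⟂ BC ⇒ 6x-102=0] ∩ [|A−(17, 15)|²=36]]
2. A_y = 9  [[BA ⟂ BC ⇒ 6x-102=0] ∩ [|A−(17, 15)|²=36]]
   so A = (17, 9)

A = (17, 9)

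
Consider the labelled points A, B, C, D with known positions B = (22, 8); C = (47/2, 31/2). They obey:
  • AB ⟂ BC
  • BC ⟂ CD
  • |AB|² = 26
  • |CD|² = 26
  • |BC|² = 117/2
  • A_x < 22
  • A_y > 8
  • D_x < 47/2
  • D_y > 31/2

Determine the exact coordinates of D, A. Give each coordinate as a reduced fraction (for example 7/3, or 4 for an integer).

1. D_x = 37/2  [[BC ⟂ CD ⇒ 3/2x+15/2y-303/2=0] ∩ [|D−(47/2, 31/2)|²=26]]
2. D_y = 33/2  [[BC ⟂ CD ⇒ 3/2x+15/2y-303/2=0] ∩ [|D−(47/2, 31/2)|²=26]]
   so D = (37/2, 33/2)
3. A_x = 17  [[AB ⟂ BC ⇒ -3/2x-15/2y+93=0] ∩ [|A−(22, 8)|²=26]]
4. A_y = 9  [[AB ⟂ BC ⇒ -3/2x-15/2y+93=0] ∩ [|A−(22, 8)|²=26]]
   so A = (17, 9)

D = (37/2, 33/2)
A = (17, 9)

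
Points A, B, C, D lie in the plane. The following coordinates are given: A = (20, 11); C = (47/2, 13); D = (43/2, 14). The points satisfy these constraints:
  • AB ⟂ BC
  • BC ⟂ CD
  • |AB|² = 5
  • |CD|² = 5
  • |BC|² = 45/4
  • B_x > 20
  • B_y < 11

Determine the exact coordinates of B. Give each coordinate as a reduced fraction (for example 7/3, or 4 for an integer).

B = (22, 10)

1. B_x = 22  [[BC ⟂ CD ⇒ 2x-1y-34=0] ∩ [|B−(20, 11)|²=5]]
2. B_y = 10  [[BC ⟂ CD ⇒ 2x-1y-34=0] ∩ [|B−(20, 11)|²=5]]
   so B = (22, 10)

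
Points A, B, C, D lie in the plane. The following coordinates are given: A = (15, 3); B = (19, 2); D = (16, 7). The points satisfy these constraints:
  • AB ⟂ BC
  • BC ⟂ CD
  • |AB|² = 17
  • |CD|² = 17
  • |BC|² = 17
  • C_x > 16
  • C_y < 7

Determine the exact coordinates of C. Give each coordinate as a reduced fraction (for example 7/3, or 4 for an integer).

1. C_x = 20  [[AB ⟂ BC ⇒ 4x-1y-74=0] ∩ [|C−(16, 7)|²=17]]
2. C_y = 6  [[AB ⟂ BC ⇒ 4x-1y-74=0] ∩ [|C−(16, 7)|²=17]]
   so C = (20, 6)

C = (20, 6)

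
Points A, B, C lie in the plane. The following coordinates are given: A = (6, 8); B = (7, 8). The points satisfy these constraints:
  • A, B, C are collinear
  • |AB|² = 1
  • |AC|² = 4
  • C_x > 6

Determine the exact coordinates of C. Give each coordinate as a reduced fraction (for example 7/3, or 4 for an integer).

1. C_x = 8  [[A, B, C are collinear ⇒ 1y-8=0] ∩ [|C−(6, 8)|²=4]]
2. C_y = 8  [[A, B, C are collinear ⇒ 1y-8=0] ∩ [|C−(6, 8)|²=4]]
   so C = (8, 8)

C = (8, 8)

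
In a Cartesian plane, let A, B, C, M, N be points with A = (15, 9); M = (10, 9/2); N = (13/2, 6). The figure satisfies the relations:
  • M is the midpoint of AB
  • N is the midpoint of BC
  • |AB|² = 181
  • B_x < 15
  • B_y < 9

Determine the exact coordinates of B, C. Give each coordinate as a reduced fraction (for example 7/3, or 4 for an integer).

1. B_x = 5  [B = 2·M−A = 2·(10, 9/2)−(15, 9)]
2. B_y = 0  [B = 2·M−A = 2·(10, 9/2)−(15, 9)]
   so B = (5, 0)
3. C_x = 8  [C = 2·N−B = 2·(13/2, 6)−(5, 0)]
4. C_y = 12  [C = 2·N−B = 2·(13/2, 6)−(5, 0)]
   so C = (8, 12)

B = (5, 0)
C = (8, 12)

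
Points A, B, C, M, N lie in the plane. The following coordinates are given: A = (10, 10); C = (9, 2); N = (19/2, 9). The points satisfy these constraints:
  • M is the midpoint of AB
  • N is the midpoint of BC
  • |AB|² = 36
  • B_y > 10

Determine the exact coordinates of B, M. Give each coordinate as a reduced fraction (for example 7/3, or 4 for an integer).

1. B_x = 10  [B = 2·N−C = 2·(19/2, 9)−(9, 2)]
2. B_y = 16  [B = 2·N−C = 2·(19/2, 9)−(9, 2)]
   so B = (10, 16)
3. M_x = 10  [2·M = A+B = (10, 10)+(10, 16)]
4. M_y = 13  [2·M = A+B = (10, 10)+(10, 16)]
   so M = (10, 13)

B = (10, 16)
M = (10, 13)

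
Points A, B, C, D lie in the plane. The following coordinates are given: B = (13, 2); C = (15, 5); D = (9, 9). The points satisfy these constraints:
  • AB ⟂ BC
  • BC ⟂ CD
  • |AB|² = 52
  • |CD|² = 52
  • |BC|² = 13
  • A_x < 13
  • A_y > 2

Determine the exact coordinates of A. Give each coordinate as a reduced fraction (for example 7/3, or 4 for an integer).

A = (7, 6)

1. A_x = 7  [[AB ⟂ BC ⇒ -2x-3y+32=0] ∩ [|A−(13, 2)|²=52]]
2. A_y = 6  [[AB ⟂ BC ⇒ -2x-3y+32=0] ∩ [|A−(13, 2)|²=52]]
   so A = (7, 6)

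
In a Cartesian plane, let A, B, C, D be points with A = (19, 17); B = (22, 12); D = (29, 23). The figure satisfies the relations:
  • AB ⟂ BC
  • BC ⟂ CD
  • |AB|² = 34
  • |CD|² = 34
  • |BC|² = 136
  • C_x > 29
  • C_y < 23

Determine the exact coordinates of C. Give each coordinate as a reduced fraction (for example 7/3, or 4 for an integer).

C = (32, 18)

1. C_x = 32  [[AB ⟂ BC ⇒ 3x-5y-6=0] ∩ [|C−(29, 23)|²=34]]
2. C_y = 18  [[AB ⟂ BC ⇒ 3x-5y-6=0] ∩ [|C−(29, 23)|²=34]]
   so C = (32, 18)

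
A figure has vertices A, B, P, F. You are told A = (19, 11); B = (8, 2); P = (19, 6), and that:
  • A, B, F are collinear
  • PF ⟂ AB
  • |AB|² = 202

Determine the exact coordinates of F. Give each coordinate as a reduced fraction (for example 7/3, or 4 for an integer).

F = (3343/202, 1817/202)

1. F_x = 3343/202  [[A, B, F are collinear ⇒ 9x-11y-50=0] ∩ [PF ⟂ AB ⇒ -11x-9y+263=0]]
2. F_y = 1817/202  [[A, B, F are collinear ⇒ 9x-11y-50=0] ∩ [PF ⟂ AB ⇒ -11x-9y+263=0]]
   so F = (3343/202, 1817/202)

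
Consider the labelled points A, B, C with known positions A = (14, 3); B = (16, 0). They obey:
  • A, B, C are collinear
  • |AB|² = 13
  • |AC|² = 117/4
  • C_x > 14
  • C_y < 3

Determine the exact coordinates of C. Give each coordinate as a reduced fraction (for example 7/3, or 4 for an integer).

C = (17, -3/2)

1. C_x = 17  [[A, B, C are collinear ⇒ 3x+2y-48=0] ∩ [|C−(14, 3)|²=117/4]]
2. C_y = -3/2  [[A, B, C are collinear ⇒ 3x+2y-48=0] ∩ [|C−(14, 3)|²=117/4]]
   so C = (17, -3/2)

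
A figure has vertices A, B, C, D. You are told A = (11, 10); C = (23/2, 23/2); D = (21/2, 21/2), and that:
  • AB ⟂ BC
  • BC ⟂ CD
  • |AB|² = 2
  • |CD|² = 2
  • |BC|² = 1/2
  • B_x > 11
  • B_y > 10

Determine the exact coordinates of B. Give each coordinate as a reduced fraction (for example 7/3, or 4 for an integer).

1. B_x = 12  [[BC ⟂ CD ⇒ 1x+1y-23=0] ∩ [|B−(11, 10)|²=2]]
2. B_y = 11  [[BC ⟂ CD ⇒ 1x+1y-23=0] ∩ [|B−(11, 10)|²=2]]
   so B = (12, 11)

B = (12, 11)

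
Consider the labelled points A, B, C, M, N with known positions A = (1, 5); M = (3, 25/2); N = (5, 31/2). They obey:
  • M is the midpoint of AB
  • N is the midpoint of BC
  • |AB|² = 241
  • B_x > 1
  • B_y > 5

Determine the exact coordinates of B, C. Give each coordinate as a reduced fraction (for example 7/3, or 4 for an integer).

B = (5, 20)
C = (5, 11)

1. B_x = 5  [B = 2·M−A = 2·(3, 25/2)−(1, 5)]
2. B_y = 20  [B = 2·M−A = 2·(3, 25/2)−(1, 5)]
   so B = (5, 20)
3. C_x = 5  [C = 2·N−B = 2·(5, 31/2)−(5, 20)]
4. C_y = 11  [C = 2·N−B = 2·(5, 31/2)−(5, 20)]
   so C = (5, 11)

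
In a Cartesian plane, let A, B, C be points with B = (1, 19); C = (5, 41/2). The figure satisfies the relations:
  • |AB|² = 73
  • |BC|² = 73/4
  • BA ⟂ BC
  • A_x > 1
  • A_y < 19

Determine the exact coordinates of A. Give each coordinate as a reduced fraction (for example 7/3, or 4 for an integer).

A = (4, 11)

1. A_x = 4  [[BA ⟂ BC ⇒ 4x+3/2y-65/2=0] ∩ [|A−(1, 19)|²=73]]
2. A_y = 11  [[BA ⟂ BC ⇒ 4x+3/2y-65/2=0] ∩ [|A−(1, 19)|²=73]]
   so A = (4, 11)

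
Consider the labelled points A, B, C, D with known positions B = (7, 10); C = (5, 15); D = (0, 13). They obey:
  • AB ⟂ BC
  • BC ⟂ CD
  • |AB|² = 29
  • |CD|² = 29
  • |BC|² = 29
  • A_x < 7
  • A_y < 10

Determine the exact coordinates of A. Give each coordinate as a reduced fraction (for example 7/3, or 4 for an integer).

A = (2, 8)

1. A_x = 2  [[AB ⟂ BC ⇒ 2x-5y+36=0] ∩ [|A−(7, 10)|²=29]]
2. A_y = 8  [[AB ⟂ BC ⇒ 2x-5y+36=0] ∩ [|A−(7, 10)|²=29]]
   so A = (2, 8)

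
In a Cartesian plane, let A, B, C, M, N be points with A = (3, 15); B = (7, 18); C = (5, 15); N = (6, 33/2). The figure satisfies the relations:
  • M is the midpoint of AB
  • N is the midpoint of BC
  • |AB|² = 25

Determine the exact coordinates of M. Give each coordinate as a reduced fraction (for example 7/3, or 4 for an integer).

M = (5, 33/2)

1. M_x = 5  [2·M = A+B = (3, 15)+(7, 18)]
2. M_y = 33/2  [2·M = A+B = (3, 15)+(7, 18)]
   so M = (5, 33/2)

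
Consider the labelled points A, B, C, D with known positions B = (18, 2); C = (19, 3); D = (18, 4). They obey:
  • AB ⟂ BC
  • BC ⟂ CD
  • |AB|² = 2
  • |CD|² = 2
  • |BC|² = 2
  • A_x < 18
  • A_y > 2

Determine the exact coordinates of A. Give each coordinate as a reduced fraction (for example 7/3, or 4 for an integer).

A = (17, 3)

1. A_x = 17  [[AB ⟂ BC ⇒ -1x-1y+20=0] ∩ [|A−(18, 2)|²=2]]
2. A_y = 3  [[AB ⟂ BC ⇒ -1x-1y+20=0] ∩ [|A−(18, 2)|²=2]]
   so A = (17, 3)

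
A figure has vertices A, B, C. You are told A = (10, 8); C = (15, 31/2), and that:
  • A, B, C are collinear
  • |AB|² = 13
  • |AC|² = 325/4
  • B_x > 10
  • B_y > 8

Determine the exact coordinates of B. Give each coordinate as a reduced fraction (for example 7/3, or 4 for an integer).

1. B_x = 12  [[A, B, C are collinear ⇒ 15/2x-5y-35=0] ∩ [|B−(10, 8)|²=13]]
2. B_y = 11  [[A, B, C are collinear ⇒ 15/2x-5y-35=0] ∩ [|B−(10, 8)|²=13]]
   so B = (12, 11)

B = (12, 11)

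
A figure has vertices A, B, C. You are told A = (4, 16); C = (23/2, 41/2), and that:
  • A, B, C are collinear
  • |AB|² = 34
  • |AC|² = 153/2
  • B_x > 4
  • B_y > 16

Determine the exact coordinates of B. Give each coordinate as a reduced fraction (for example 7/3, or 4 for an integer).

1. B_x = 9  [[A, B, C are collinear ⇒ 9/2x-15/2y+102=0] ∩ [|B−(4, 16)|²=34]]
2. B_y = 19  [[A, B, C are collinear ⇒ 9/2x-15/2y+102=0] ∩ [|B−(4, 16)|²=34]]
   so B = (9, 19)

B = (9, 19)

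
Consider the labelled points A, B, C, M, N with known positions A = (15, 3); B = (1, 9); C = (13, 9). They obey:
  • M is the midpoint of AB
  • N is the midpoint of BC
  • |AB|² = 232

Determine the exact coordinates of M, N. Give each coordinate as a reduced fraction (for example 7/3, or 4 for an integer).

1. M_x = 8  [2·M = A+B = (15, 3)+(1, 9)]
2. M_y = 6  [2·M = A+B = (15, 3)+(1, 9)]
   so M = (8, 6)
3. N_x = 7  [2·N = B+C = (1, 9)+(13, 9)]
4. N_y = 9  [2·N = B+C = (1, 9)+(13, 9)]
   so N = (7, 9)

M = (8, 6)
N = (7, 9)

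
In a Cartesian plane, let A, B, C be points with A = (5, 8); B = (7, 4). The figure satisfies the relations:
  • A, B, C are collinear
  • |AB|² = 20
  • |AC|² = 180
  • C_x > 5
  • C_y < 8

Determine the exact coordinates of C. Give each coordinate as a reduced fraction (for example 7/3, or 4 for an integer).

1. C_x = 11  [[A, B, C are collinear ⇒ 4x+2y-36=0] ∩ [|C−(5, 8)|²=180]]
2. C_y = -4  [[A, B, C are collinear ⇒ 4x+2y-36=0] ∩ [|C−(5, 8)|²=180]]
   so C = (11, -4)

C = (11, -4)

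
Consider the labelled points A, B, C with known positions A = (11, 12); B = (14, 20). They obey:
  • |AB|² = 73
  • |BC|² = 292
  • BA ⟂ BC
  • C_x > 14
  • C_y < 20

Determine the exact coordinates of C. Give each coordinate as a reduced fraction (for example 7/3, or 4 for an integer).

C = (30, 14)

1. C_x = 30  [[BA ⟂ BC ⇒ -3x-8y+202=0] ∩ [|C−(14, 20)|²=292]]
2. C_y = 14  [[BA ⟂ BC ⇒ -3x-8y+202=0] ∩ [|C−(14, 20)|²=292]]
   so C = (30, 14)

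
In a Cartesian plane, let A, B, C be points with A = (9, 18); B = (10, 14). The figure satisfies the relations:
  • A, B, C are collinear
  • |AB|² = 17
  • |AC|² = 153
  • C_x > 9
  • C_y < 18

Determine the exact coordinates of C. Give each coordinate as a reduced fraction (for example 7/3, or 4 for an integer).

C = (12, 6)

1. C_x = 12  [[A, B, C are collinear ⇒ 4x+1y-54=0] ∩ [|C−(9, 18)|²=153]]
2. C_y = 6  [[A, B, C are collinear ⇒ 4x+1y-54=0] ∩ [|C−(9, 18)|²=153]]
   so C = (12, 6)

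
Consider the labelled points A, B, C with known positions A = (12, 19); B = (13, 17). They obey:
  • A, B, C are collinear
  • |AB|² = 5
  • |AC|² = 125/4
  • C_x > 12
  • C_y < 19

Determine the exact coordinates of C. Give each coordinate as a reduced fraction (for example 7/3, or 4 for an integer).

1. C_x = 29/2  [[A, B, C are collinear ⇒ 2x+1y-43=0] ∩ [|C−(12, 19)|²=125/4]]
2. C_y = 14  [[A, B, C are collinear ⇒ 2x+1y-43=0] ∩ [|C−(12, 19)|²=125/4]]
   so C = (29/2, 14)

C = (29/2, 14)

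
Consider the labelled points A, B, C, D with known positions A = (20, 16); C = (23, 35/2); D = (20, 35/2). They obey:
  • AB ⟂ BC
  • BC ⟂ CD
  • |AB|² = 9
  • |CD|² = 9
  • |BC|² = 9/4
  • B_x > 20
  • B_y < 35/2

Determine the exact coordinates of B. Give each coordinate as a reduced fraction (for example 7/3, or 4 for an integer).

B = (23, 16)

1. B_x = 23  [[BC ⟂ CD ⇒ 3x-69=0] ∩ [|B−(20, 16)|²=9]]
2. B_y = 16  [[BC ⟂ CD ⇒ 3x-69=0] ∩ [|B−(20, 16)|²=9]]
   so B = (23, 16)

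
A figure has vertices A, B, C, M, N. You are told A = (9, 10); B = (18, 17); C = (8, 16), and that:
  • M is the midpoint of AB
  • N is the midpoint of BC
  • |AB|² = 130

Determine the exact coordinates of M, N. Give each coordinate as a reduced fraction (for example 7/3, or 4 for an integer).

1. M_x = 27/2  [2·M = A+B = (9, 10)+(18, 17)]
2. M_y = 27/2  [2·M = A+B = (9, 10)+(18, 17)]
   so M = (27/2, 27/2)
3. N_x = 13  [2·N = B+C = (18, 17)+(8, 16)]
4. N_y = 33/2  [2·N = B+C = (18, 17)+(8, 16)]
   so N = (13, 33/2)

M = (27/2, 27/2)
N = (13, 33/2)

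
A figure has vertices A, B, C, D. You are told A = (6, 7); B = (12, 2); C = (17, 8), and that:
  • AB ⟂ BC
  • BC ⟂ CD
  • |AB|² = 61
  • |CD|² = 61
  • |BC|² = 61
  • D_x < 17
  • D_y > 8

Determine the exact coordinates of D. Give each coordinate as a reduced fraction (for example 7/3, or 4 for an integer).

D = (11, 13)

1. D_x = 11  [[BC ⟂ CD ⇒ 5x+6y-133=0] ∩ [|D−(17, 8)|²=61]]
2. D_y = 13  [[BC ⟂ CD ⇒ 5x+6y-133=0] ∩ [|D−(17, 8)|²=61]]
   so D = (11, 13)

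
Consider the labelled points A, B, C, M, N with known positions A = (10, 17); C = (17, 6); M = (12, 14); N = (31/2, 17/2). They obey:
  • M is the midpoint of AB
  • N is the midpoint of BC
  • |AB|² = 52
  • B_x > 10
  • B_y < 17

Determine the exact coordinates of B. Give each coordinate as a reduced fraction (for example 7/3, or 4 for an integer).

B = (14, 11)

1. B_x = 14  [B = 2·M−A = 2·(12, 14)−(10, 17)]
2. B_y = 11  [B = 2·M−A = 2·(12, 14)−(10, 17)]
   so B = (14, 11)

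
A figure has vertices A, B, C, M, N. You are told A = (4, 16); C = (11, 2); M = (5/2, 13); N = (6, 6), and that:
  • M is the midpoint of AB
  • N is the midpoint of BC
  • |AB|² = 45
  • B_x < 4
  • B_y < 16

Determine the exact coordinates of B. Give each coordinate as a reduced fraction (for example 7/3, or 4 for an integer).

B = (1, 10)

1. B_x = 1  [B = 2·M−A = 2·(5/2, 13)−(4, 16)]
2. B_y = 10  [B = 2·M−A = 2·(5/2, 13)−(4, 16)]
   so B = (1, 10)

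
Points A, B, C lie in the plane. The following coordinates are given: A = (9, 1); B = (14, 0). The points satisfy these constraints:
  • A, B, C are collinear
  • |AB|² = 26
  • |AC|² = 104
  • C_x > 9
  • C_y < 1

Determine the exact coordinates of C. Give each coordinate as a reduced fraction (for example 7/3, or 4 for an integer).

1. C_x = 19  [[A, B, C are collinear ⇒ 1x+5y-14=0] ∩ [|C−(9, 1)|²=104]]
2. C_y = -1  [[A, B, C are collinear ⇒ 1x+5y-14=0] ∩ [|C−(9, 1)|²=104]]
   so C = (19, -1)

C = (19, -1)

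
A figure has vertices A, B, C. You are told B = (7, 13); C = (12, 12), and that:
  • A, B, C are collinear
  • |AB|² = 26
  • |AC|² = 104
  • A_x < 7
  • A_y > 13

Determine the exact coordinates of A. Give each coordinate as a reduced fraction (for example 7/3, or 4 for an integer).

A = (2, 14)

1. A_x = 2  [[A, B, C are collinear ⇒ 1x+5y-72=0] ∩ [|A−(7, 13)|²=26]]
2. A_y = 14  [[A, B, C are collinear ⇒ 1x+5y-72=0] ∩ [|A−(7, 13)|²=26]]
   so A = (2, 14)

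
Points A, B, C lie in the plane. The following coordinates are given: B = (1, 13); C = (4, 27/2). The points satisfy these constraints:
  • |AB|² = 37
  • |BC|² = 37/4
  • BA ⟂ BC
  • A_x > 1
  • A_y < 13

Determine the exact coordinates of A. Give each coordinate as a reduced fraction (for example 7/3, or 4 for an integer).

1. A_x = 2  [[BA ⟂ BC ⇒ 3x+1/2y-19/2=0] ∩ [|A−(1, 13)|²=37]]
2. A_y = 7  [[BA ⟂ BC ⇒ 3x+1/2y-19/2=0] ∩ [|A−(1, 13)|²=37]]
   so A = (2, 7)

A = (2, 7)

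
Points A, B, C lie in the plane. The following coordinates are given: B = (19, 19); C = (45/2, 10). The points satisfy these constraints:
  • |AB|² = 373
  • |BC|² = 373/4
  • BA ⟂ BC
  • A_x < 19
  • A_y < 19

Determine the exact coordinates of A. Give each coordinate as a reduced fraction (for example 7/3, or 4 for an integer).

1. A_x = 1  [[BA ⟂ BC ⇒ 7/2x-9y+209/2=0] ∩ [|A−(19, 19)|²=373]]
2. A_y = 12  [[BA ⟂ BC ⇒ 7/2x-9y+209/2=0] ∩ [|A−(19, 19)|²=373]]
   so A = (1, 12)

A = (1, 12)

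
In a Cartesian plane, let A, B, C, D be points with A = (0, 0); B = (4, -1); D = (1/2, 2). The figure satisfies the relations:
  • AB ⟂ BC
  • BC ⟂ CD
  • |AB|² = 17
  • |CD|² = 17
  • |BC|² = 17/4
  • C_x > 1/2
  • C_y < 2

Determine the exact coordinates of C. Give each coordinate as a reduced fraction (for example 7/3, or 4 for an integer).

1. C_x = 9/2  [[AB ⟂ BC ⇒ 4x-1y-17=0] ∩ [|C−(1/2, 2)|²=17]]
2. C_y = 1  [[AB ⟂ BC ⇒ 4x-1y-17=0] ∩ [|C−(1/2, 2)|²=17]]
   so C = (9/2, 1)

C = (9/2, 1)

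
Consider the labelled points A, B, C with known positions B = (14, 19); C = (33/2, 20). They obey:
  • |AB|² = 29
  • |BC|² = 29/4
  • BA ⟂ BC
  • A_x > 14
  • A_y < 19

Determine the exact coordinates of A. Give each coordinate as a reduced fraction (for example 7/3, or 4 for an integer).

1. A_x = 16  [[BA ⟂ BC ⇒ 5/2x+1y-54=0] ∩ [|A−(14, 19)|²=29]]
2. A_y = 14  [[BA ⟂ BC ⇒ 5/2x+1y-54=0] ∩ [|A−(14, 19)|²=29]]
   so A = (16, 14)

A = (16, 14)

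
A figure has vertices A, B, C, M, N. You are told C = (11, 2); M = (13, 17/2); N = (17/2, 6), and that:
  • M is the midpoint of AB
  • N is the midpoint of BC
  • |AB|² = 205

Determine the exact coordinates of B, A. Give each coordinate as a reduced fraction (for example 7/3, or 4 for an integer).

1. B_x = 6  [B = 2·N−C = 2·(17/2, 6)−(11, 2)]
2. B_y = 10  [B = 2·N−C = 2·(17/2, 6)−(11, 2)]
   so B = (6, 10)
3. A_x = 20  [A = 2·M−B = 2·(13, 17/2)−(6, 10)]
4. A_y = 7  [A = 2·M−B = 2·(13, 17/2)−(6, 10)]
   so A = (20, 7)

B = (6, 10)
A = (20, 7)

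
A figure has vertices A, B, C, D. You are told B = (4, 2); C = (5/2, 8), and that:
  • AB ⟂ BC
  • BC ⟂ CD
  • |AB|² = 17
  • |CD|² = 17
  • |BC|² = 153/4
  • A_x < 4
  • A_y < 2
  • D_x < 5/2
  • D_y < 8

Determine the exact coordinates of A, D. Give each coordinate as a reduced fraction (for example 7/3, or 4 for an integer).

1. A_x = 0  [[AB ⟂ BC ⇒ 3/2x-6y+6=0] ∩ [|A−(4, 2)|²=17]]
2. A_y = 1  [[AB ⟂ BC ⇒ 3/2x-6y+6=0] ∩ [|A−(4, 2)|²=17]]
   so A = (0, 1)
3. D_x = -3/2  [[BC ⟂ CD ⇒ -3/2x+6y-177/4=0] ∩ [|D−(5/2, 8)|²=17]]
4. D_y = 7  [[BC ⟂ CD ⇒ -3/2x+6y-177/4=0] ∩ [|D−(5/2, 8)|²=17]]
   so D = (-3/2, 7)

A = (0, 1)
D = (-3/2, 7)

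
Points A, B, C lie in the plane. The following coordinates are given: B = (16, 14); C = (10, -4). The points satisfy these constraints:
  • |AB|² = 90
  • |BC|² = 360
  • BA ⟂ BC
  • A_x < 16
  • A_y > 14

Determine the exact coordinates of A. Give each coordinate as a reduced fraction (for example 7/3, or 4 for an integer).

1. A_x = 7  [[BA ⟂ BC ⇒ -6x-18y+348=0] ∩ [|A−(16, 14)|²=90]]
2. A_y = 17  [[BA ⟂ BC ⇒ -6x-18y+348=0] ∩ [|A−(16, 14)|²=90]]
   so A = (7, 17)

A = (7, 17)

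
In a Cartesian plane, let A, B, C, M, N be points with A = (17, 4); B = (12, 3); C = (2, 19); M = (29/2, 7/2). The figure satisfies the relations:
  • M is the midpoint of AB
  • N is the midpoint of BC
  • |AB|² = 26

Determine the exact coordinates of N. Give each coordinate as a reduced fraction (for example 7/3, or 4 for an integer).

N = (7, 11)

1. N_x = 7  [2·N = B+C = (12, 3)+(2, 19)]
2. N_y = 11  [2·N = B+C = (12, 3)+(2, 19)]
   so N = (7, 11)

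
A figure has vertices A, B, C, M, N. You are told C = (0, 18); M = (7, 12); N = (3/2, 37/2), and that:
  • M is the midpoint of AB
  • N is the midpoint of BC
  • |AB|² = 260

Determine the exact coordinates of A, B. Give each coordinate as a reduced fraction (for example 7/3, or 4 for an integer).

A = (11, 5)
B = (3, 19)

1. B_x = 3  [B = 2·N−C = 2·(3/2, 37/2)−(0, 18)]
2. B_y = 19  [B = 2·N−C = 2·(3/2, 37/2)−(0, 18)]
   so B = (3, 19)
3. A_x = 11  [A = 2·M−B = 2·(7, 12)−(3, 19)]
4. A_y = 5  [A = 2·M−B = 2·(7, 12)−(3, 19)]
   so A = (11, 5)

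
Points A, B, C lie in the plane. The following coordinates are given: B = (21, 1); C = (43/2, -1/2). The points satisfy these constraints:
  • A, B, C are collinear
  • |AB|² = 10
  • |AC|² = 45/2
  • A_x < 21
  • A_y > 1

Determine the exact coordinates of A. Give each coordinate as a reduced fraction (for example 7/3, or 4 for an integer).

1. A_x = 20  [[A, B, C are collinear ⇒ 3/2x+1/2y-32=0] ∩ [|A−(21, 1)|²=10]]
2. A_y = 4  [[A, B, C are collinear ⇒ 3/2x+1/2y-32=0] ∩ [|A−(21, 1)|²=10]]
   so A = (20, 4)

A = (20, 4)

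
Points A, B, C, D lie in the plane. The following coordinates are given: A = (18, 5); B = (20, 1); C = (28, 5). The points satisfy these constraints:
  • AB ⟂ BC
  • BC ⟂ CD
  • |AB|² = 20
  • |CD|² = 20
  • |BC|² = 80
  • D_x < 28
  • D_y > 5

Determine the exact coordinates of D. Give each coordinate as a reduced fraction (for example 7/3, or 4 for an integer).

D = (26, 9)

1. D_x = 26  [[BC ⟂ CD ⇒ 8x+4y-244=0] ∩ [|D−(28, 5)|²=20]]
2. D_y = 9  [[BC ⟂ CD ⇒ 8x+4y-244=0] ∩ [|D−(28, 5)|²=20]]
   so D = (26, 9)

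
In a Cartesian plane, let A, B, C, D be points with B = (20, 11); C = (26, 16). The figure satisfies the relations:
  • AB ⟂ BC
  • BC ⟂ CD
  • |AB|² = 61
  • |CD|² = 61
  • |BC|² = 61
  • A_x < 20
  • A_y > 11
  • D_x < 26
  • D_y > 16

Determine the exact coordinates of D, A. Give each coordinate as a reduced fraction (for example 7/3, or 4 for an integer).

D = (21, 22)
A = (15, 17)

1. D_x = 21  [[BC ⟂ CD ⇒ 6x+5y-236=0] ∩ [|D−(26, 16)|²=61]]
2. D_y = 22  [[BC ⟂ CD ⇒ 6x+5y-236=0] ∩ [|D−(26, 16)|²=61]]
   so D = (21, 22)
3. A_x = 15  [[AB ⟂ BC ⇒ -6x-5y+175=0] ∩ [|A−(20, 11)|²=61]]
4. A_y = 17  [[AB ⟂ BC ⇒ -6x-5y+175=0] ∩ [|A−(20, 11)|²=61]]
   so A = (15, 17)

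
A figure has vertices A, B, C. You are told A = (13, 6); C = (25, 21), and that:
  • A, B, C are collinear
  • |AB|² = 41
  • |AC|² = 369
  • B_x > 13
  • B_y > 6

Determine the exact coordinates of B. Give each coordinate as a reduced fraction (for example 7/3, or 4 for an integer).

B = (17, 11)

1. B_x = 17  [[A, B, C are collinear ⇒ 15x-12y-123=0] ∩ [|B−(13, 6)|²=41]]
2. B_y = 11  [[A, B, C are collinear ⇒ 15x-12y-123=0] ∩ [|B−(13, 6)|²=41]]
   so B = (17, 11)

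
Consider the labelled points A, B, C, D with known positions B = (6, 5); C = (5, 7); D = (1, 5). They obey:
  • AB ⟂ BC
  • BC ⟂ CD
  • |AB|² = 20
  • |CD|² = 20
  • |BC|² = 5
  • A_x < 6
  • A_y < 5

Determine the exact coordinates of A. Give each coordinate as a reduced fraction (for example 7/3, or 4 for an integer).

1. A_x = 2  [[AB ⟂ BC ⇒ 1x-2y+4=0] ∩ [|A−(6, 5)|²=20]]
2. A_y = 3  [[AB ⟂ BC ⇒ 1x-2y+4=0] ∩ [|A−(6, 5)|²=20]]
   so A = (2, 3)

A = (2, 3)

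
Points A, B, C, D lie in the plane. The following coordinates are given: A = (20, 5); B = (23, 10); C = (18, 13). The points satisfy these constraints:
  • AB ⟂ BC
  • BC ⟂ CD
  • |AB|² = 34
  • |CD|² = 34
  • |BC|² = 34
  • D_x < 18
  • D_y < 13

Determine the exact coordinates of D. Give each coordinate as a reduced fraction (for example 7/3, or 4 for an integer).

D = (15, 8)

1. D_x = 15  [[BC ⟂ CD ⇒ -5x+3y+51=0] ∩ [|D−(18, 13)|²=34]]
2. D_y = 8  [[BC ⟂ CD ⇒ -5x+3y+51=0] ∩ [|D−(18, 13)|²=34]]
   so D = (15, 8)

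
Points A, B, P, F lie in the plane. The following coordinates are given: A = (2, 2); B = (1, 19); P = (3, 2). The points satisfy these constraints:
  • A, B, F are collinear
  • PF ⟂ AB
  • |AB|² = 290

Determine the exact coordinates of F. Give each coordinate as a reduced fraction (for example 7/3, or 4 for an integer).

1. F_x = 581/290  [[A, B, F are collinear ⇒ -17x-1y+36=0] ∩ [PF ⟂ AB ⇒ -1x+17y-31=0]]
2. F_y = 563/290  [[A, B, F are collinear ⇒ -17x-1y+36=0] ∩ [PF ⟂ AB ⇒ -1x+17y-31=0]]
   so F = (581/290, 563/290)

F = (581/290, 563/290)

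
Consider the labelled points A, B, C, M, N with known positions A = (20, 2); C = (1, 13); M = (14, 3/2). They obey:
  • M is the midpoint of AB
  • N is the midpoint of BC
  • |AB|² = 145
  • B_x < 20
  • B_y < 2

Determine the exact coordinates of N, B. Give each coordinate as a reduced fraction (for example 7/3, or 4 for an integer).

1. B_x = 8  [B = 2·M−A = 2·(14, 3/2)−(20, 2)]
2. B_y = 1  [B = 2·M−A = 2·(14, 3/2)−(20, 2)]
   so B = (8, 1)
3. N_x = 9/2  [2·N = B+C = (8, 1)+(1, 13)]
4. N_y = 7  [2·N = B+C = (8, 1)+(1, 13)]
   so N = (9/2, 7)

N = (9/2, 7)
B = (8, 1)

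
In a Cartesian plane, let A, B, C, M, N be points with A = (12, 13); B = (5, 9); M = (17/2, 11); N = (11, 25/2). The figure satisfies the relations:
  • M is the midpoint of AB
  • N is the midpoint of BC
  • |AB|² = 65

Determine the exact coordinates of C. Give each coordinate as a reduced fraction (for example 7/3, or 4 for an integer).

C = (17, 16)

1. C_x = 17  [C = 2·N−B = 2·(11, 25/2)−(5, 9)]
2. C_y = 16  [C = 2·N−B = 2·(11, 25/2)−(5, 9)]
   so C = (17, 16)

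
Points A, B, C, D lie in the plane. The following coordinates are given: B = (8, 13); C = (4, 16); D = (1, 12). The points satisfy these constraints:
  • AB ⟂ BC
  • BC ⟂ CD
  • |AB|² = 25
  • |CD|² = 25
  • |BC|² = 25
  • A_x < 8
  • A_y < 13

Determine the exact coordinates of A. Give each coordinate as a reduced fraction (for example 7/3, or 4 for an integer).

A = (5, 9)

1. A_x = 5  [[AB ⟂ BC ⇒ 4x-3y+7=0] ∩ [|A−(8, 13)|²=25]]
2. A_y = 9  [[AB ⟂ BC ⇒ 4x-3y+7=0] ∩ [|A−(8, 13)|²=25]]
   so A = (5, 9)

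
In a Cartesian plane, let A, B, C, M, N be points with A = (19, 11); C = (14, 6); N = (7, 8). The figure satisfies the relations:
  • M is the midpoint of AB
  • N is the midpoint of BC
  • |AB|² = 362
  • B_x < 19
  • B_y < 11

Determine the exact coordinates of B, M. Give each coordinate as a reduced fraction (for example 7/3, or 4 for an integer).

B = (0, 10)
M = (19/2, 21/2)

1. B_x = 0  [B = 2·N−C = 2·(7, 8)−(14, 6)]
2. B_y = 10  [B = 2·N−C = 2·(7, 8)−(14, 6)]
   so B = (0, 10)
3. M_x = 19/2  [2·M = A+B = (19, 11)+(0, 10)]
4. M_y = 21/2  [2·M = A+B = (19, 11)+(0, 10)]
   so M = (19/2, 21/2)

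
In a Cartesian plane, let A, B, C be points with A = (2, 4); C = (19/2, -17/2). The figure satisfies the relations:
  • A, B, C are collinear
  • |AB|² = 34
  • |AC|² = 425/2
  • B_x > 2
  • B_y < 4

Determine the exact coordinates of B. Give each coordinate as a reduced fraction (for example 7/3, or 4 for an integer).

B = (5, -1)

1. B_x = 5  [[A, B, C are collinear ⇒ -25/2x-15/2y+55=0] ∩ [|B−(2, 4)|²=34]]
2. B_y = -1  [[A, B, C are collinear ⇒ -25/2x-15/2y+55=0] ∩ [|B−(2, 4)|²=34]]
   so B = (5, -1)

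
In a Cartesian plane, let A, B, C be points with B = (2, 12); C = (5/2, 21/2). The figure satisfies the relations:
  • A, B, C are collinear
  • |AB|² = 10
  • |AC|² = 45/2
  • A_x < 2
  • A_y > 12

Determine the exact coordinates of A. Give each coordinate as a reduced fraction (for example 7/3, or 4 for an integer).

A = (1, 15)

1. A_x = 1  [[A, B, C are collinear ⇒ 3/2x+1/2y-9=0] ∩ [|A−(2, 12)|²=10]]
2. A_y = 15  [[A, B, C are collinear ⇒ 3/2x+1/2y-9=0] ∩ [|A−(2, 12)|²=10]]
   so A = (1, 15)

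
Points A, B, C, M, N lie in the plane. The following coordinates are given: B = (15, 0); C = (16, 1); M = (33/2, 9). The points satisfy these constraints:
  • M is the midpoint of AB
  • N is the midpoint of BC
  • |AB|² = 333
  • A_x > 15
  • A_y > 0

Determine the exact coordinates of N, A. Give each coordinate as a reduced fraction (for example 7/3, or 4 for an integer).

N = (31/2, 1/2)
A = (18, 18)

1. A_x = 18  [A = 2·M−B = 2·(33/2, 9)−(15, 0)]
2. A_y = 18  [A = 2·M−B = 2·(33/2, 9)−(15, 0)]
   so A = (18, 18)
3. N_x = 31/2  [2·N = B+C = (15, 0)+(16, 1)]
4. N_y = 1/2  [2·N = B+C = (15, 0)+(16, 1)]
   so N = (31/2, 1/2)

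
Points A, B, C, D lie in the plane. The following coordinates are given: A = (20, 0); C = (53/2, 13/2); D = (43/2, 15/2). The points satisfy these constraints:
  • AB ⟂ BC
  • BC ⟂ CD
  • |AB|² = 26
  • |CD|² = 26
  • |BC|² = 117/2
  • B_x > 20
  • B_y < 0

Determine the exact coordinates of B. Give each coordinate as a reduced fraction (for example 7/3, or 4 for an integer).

B = (25, -1)

1. B_x = 25  [[BC ⟂ CD ⇒ 5x-1y-126=0] ∩ [|B−(20, 0)|²=26]]
2. B_y = -1  [[BC ⟂ CD ⇒ 5x-1y-126=0] ∩ [|B−(20, 0)|²=26]]
   so B = (25, -1)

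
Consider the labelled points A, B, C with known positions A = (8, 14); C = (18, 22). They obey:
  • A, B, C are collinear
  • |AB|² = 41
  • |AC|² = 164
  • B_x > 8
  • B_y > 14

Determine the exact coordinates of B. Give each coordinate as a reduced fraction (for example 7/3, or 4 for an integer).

B = (13, 18)

1. B_x = 13  [[A, B, C are collinear ⇒ 8x-10y+76=0] ∩ [|B−(8, 14)|²=41]]
2. B_y = 18  [[A, B, C are collinear ⇒ 8x-10y+76=0] ∩ [|B−(8, 14)|²=41]]
   so B = (13, 18)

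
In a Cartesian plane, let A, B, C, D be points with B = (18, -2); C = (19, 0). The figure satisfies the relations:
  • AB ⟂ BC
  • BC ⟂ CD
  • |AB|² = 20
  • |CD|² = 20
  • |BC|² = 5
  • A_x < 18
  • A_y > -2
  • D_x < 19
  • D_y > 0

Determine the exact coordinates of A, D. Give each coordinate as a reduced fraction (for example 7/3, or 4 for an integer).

1. A_x = 14  [[AB ⟂ BC ⇒ -1x-2y+14=0] ∩ [|A−(18, -2)|²=20]]
2. A_y = 0  [[AB ⟂ BC ⇒ -1x-2y+14=0] ∩ [|A−(18, -2)|²=20]]
   so A = (14, 0)
3. D_x = 15  [[BC ⟂ CD ⇒ 1x+2y-19=0] ∩ [|D−(19, 0)|²=20]]
4. D_y = 2  [[BC ⟂ CD ⇒ 1x+2y-19=0] ∩ [|D−(19, 0)|²=20]]
   so D = (15, 2)

A = (14, 0)
D = (15, 2)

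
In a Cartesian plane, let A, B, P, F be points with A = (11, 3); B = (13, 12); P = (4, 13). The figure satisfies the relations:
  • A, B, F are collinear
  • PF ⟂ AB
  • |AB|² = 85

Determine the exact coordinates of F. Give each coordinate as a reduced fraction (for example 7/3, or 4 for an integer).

1. F_x = 1087/85  [[A, B, F are collinear ⇒ -9x+2y+93=0] ∩ [PF ⟂ AB ⇒ 2x+9y-125=0]]
2. F_y = 939/85  [[A, B, F are collinear ⇒ -9x+2y+93=0] ∩ [PF ⟂ AB ⇒ 2x+9y-125=0]]
   so F = (1087/85, 939/85)

F = (1087/85, 939/85)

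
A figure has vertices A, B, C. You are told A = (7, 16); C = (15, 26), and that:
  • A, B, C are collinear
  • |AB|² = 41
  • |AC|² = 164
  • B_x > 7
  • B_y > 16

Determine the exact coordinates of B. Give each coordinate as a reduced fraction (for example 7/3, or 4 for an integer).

1. B_x = 11  [[A, B, C are collinear ⇒ 10x-8y+58=0] ∩ [|B−(7, 16)|²=41]]
2. B_y = 21  [[A, B, C are collinear ⇒ 10x-8y+58=0] ∩ [|B−(7, 16)|²=41]]
   so B = (11, 21)

B = (11, 21)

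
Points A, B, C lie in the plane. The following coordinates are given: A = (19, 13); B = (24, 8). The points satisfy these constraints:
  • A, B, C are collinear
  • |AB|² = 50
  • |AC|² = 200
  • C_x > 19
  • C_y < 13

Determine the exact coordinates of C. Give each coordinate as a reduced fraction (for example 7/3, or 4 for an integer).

1. C_x = 29  [[A, B, C are collinear ⇒ 5x+5y-160=0] ∩ [|C−(19, 13)|²=200]]
2. C_y = 3  [[A, B, C are collinear ⇒ 5x+5y-160=0] ∩ [|C−(19, 13)|²=200]]
   so C = (29, 3)

C = (29, 3)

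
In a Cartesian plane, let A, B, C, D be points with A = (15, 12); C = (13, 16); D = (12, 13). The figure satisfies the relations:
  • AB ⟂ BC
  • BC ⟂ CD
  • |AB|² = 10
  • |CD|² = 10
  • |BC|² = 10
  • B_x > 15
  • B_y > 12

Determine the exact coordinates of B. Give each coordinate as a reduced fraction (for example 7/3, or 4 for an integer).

1. B_x = 16  [[BC ⟂ CD ⇒ 1x+3y-61=0] ∩ [|B−(15, 12)|²=10]]
2. B_y = 15  [[BC ⟂ CD ⇒ 1x+3y-61=0] ∩ [|B−(15, 12)|²=10]]
   so B = (16, 15)

B = (16, 15)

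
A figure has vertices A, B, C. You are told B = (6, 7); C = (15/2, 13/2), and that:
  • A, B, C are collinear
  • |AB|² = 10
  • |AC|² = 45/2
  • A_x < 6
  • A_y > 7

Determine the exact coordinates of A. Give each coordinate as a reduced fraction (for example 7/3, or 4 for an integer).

1. A_x = 3  [[A, B, C are collinear ⇒ 1/2x+3/2y-27/2=0] ∩ [|A−(6, 7)|²=10]]
2. A_y = 8  [[A, B, C are collinear ⇒ 1/2x+3/2y-27/2=0] ∩ [|A−(6, 7)|²=10]]
   so A = (3, 8)

A = (3, 8)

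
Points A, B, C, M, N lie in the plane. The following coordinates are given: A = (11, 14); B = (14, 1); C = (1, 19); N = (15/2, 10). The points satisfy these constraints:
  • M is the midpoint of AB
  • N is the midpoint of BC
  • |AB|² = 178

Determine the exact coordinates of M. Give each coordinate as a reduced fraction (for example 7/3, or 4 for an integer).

M = (25/2, 15/2)

1. M_x = 25/2  [2·M = A+B = (11, 14)+(14, 1)]
2. M_y = 15/2  [2·M = A+B = (11, 14)+(14, 1)]
   so M = (25/2, 15/2)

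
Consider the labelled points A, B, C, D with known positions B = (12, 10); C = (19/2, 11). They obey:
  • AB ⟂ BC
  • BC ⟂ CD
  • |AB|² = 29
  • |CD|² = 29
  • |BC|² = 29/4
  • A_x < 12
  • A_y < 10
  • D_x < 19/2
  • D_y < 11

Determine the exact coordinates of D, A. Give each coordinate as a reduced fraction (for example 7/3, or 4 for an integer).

D = (15/2, 6)
A = (10, 5)

1. D_x = 15/2  [[BC ⟂ CD ⇒ -5/2x+1y+51/4=0] ∩ [|D−(19/2, 11)|²=29]]
2. D_y = 6  [[BC ⟂ CD ⇒ -5/2x+1y+51/4=0] ∩ [|D−(19/2, 11)|²=29]]
   so D = (15/2, 6)
3. A_x = 10  [[AB ⟂ BC ⇒ 5/2x-1y-20=0] ∩ [|A−(12, 10)|²=29]]
4. A_y = 5  [[AB ⟂ BC ⇒ 5/2x-1y-20=0] ∩ [|A−(12, 10)|²=29]]
   so A = (10, 5)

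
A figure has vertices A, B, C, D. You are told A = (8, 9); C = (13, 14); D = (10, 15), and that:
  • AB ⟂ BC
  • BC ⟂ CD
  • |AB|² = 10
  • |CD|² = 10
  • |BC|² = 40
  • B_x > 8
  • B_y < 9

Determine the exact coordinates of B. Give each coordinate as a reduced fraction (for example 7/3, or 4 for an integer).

B = (11, 8)

1. B_x = 11  [[BC ⟂ CD ⇒ 3x-1y-25=0] ∩ [|B−(8, 9)|²=10]]
2. B_y = 8  [[BC ⟂ CD ⇒ 3x-1y-25=0] ∩ [|B−(8, 9)|²=10]]
   so B = (11, 8)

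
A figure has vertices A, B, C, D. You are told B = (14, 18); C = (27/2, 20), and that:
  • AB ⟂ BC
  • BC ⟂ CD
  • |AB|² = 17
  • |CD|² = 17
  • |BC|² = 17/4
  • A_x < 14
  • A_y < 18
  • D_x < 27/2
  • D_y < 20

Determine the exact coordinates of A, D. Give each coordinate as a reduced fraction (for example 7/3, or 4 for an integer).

1. A_x = 10  [[AB ⟂ BC ⇒ 1/2x-2y+29=0] ∩ [|A−(14, 18)|²=17]]
2. A_y = 17  [[AB ⟂ BC ⇒ 1/2x-2y+29=0] ∩ [|A−(14, 18)|²=17]]
   so A = (10, 17)
3. D_x = 19/2  [[BC ⟂ CD ⇒ -1/2x+2y-133/4=0] ∩ [|D−(27/2, 20)|²=17]]
4. D_y = 19  [[BC ⟂ CD ⇒ -1/2x+2y-133/4=0] ∩ [|D−(27/2, 20)|²=17]]
   so D = (19/2, 19)

A = (10, 17)
D = (19/2, 19)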